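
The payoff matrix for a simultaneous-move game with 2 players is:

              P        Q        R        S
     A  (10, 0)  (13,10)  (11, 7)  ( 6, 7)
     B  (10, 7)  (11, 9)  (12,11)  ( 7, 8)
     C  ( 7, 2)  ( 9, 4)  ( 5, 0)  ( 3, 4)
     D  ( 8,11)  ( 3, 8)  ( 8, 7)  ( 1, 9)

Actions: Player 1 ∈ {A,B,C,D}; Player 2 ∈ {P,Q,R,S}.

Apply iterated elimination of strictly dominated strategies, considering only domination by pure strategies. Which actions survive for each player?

P1 drop C (A beats it: P:10>7 Q:13>9 R:11>5 S:6>3)
P1 drop D (A beats it: P:10>8 Q:13>3 R:11>8 S:6>1)
P2 drop P (Q beats it: A:10>0 B:9>7)
P2 drop S (Q beats it: A:10>7 B:9>8)
P1→{A,B} P2→{Q,R}

Remaining: P1:{A,B} P2:{Q,R}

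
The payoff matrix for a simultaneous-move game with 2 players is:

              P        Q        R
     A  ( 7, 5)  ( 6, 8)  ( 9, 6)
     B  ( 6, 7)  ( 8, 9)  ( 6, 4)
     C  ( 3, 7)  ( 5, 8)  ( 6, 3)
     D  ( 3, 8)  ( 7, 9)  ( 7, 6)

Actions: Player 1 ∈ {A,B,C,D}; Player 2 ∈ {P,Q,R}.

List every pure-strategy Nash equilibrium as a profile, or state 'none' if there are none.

(A,P): not NE [P2→Q gives 8>5]
(A,Q): not NE [P1→B gives 8>6]
(A,R): not NE [P2→Q gives 8>6]
(B,P): not NE [P1→A gives 7>6; P2→Q gives 9>7]
(B,Q): NE
(B,R): not NE [P1→A gives 9>6; P2→Q gives 9>4]
(C,P): not NE [P1→A gives 7>3; P2→Q gives 8>7]
(C,Q): not NE [P1→B gives 8>5]
(C,R): not NE [P1→A gives 9>6; P2→Q gives 8>3]
(D,P): not NE [P1→A gives 7>3; P2→Q gives 9>8]
(D,Q): not NE [P1→B gives 8>7]
(D,R): not NE [P1→A gives 9>7; P2→Q gives 9>6]

PSNE = {(B,Q)}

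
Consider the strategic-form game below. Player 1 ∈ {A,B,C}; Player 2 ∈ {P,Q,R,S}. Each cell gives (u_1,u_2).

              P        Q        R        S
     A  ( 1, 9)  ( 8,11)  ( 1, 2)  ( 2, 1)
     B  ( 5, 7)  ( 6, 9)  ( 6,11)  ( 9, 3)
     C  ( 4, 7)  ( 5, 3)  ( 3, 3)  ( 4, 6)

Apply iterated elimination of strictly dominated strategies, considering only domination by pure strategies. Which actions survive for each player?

Remaining: P1:{A,B} P2:{Q,R}

P1 drop C (B beats it: P:5>4 Q:6>5 R:6>3 S:9>4)
P2 drop P (Q beats it: A:11>9 B:9>7)
P2 drop S (Q beats it: A:11>1 B:9>3)
P1→{A,B} P2→{Q,R}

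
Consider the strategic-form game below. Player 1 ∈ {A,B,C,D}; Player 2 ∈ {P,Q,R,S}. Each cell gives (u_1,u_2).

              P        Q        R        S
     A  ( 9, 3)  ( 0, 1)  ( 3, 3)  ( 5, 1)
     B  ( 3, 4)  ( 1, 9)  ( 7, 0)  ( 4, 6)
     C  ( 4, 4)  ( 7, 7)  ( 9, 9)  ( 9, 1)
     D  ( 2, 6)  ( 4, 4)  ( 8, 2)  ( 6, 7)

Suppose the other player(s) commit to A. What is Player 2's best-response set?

u_2(P vs A) = 3
u_2(Q vs A) = 1
u_2(R vs A) = 3
u_2(S vs A) = 1
max payoff 3 at {P,R}

argmax u_2 = {P,R}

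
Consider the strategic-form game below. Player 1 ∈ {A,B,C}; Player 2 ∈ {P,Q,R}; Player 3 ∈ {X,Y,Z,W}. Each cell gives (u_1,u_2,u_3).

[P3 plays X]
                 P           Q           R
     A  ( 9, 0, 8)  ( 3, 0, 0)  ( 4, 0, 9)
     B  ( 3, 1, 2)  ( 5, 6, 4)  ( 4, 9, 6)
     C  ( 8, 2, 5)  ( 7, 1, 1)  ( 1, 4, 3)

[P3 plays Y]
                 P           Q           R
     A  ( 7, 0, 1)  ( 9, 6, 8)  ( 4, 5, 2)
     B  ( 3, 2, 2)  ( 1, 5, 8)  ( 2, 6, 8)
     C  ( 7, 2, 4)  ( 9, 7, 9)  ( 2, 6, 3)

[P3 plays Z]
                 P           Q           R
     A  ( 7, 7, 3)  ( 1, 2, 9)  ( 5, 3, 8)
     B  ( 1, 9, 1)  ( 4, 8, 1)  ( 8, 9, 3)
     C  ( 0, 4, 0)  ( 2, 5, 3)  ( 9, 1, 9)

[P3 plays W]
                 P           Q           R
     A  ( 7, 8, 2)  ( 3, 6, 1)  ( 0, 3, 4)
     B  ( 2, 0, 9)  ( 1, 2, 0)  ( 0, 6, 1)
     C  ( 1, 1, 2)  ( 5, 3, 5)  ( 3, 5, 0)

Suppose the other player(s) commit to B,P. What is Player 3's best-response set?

BR_3 = {W}

u_3(X vs B,P) = 2
u_3(Y vs B,P) = 2
u_3(Z vs B,P) = 1
u_3(W vs B,P) = 9
max payoff 9 at {W}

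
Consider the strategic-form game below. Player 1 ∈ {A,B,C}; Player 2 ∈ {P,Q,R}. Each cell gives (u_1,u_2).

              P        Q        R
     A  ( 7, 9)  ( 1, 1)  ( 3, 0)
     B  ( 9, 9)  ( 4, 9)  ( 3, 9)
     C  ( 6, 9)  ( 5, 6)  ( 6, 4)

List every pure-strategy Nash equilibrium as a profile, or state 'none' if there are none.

PSNE = {(B,P)}

(A,P): not NE [P1→B gives 9>7]
(A,Q): not NE [P1→C gives 5>1; P2→P gives 9>1]
(A,R): not NE [P1→C gives 6>3; P2→P gives 9>0]
(B,P): NE
(B,Q): not NE [P1→C gives 5>4]
(B,R): not NE [P1→C gives 6>3]
(C,P): not NE [P1→B gives 9>6]
(C,Q): not NE [P2→P gives 9>6]
(C,R): not NE [P2→P gives 9>4]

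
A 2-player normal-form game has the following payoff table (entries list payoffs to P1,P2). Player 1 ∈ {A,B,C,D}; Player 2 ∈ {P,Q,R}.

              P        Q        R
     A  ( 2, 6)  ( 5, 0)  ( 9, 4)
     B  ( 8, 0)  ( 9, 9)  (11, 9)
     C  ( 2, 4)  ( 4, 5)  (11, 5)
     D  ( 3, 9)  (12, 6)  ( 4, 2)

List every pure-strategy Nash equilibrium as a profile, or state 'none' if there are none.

(A,P): not NE [P1→B gives 8>2]
(A,Q): not NE [P1→D gives 12>5; P2→P gives 6>0]
(A,R): not NE [P1→C gives 11>9; P2→P gives 6>4]
(B,P): not NE [P2→R gives 9>0]
(B,Q): not NE [P1→D gives 12>9]
(B,R): NE
(C,P): not NE [P1→B gives 8>2; P2→R gives 5>4]
(C,Q): not NE [P1→D gives 12>4]
(C,R): NE
(D,P): not NE [P1→B gives 8>3]
(D,Q): not NE [P2→P gives 9>6]
(D,R): not NE [P1→C gives 11>4; P2→P gives 9>2]

PSNE = {(B,R), (C,R)}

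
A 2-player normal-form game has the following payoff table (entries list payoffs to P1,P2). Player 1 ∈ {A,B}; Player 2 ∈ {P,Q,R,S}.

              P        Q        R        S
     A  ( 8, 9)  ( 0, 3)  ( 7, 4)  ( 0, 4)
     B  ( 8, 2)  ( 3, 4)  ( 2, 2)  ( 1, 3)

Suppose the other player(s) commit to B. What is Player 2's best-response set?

u_2(P vs B) = 2
u_2(Q vs B) = 4
u_2(R vs B) = 2
u_2(S vs B) = 3
max payoff 4 at {Q}

P2 best: {Q}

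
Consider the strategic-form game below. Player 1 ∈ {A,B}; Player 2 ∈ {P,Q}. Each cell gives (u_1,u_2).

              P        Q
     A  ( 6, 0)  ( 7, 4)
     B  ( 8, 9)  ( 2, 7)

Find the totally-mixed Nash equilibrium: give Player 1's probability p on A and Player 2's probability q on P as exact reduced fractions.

P1 indiff ⇒ q·6+(1-q)·7 = q·8+(1-q)·2 ⇒ q(-2) = (1-q)(-5) ⇒ q = 5/7
P2 indiff ⇒ p·0+(1-p)·9 = p·4+(1-p)·7 ⇒ p(-4) = (1-p)(-2) ⇒ p = 1/3

P1 mixes 1/3 on A; P2 mixes 5/7 on P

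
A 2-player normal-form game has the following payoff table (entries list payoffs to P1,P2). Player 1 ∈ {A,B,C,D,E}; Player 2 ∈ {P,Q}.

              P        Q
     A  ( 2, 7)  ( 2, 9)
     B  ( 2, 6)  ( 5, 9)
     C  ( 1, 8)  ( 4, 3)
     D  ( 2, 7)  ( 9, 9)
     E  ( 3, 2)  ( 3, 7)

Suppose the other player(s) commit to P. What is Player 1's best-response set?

u_1(A vs P) = 2
u_1(B vs P) = 2
u_1(C vs P) = 1
u_1(D vs P) = 2
u_1(E vs P) = 3
max payoff 3 at {E}

P1 best: {E}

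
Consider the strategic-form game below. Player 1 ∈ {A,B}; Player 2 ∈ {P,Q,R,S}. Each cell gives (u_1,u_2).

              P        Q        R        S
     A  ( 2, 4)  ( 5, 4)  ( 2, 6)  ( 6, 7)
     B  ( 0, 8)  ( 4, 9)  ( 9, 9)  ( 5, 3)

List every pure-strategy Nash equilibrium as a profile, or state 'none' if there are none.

(A,P): not NE [P2→S gives 7>4]
(A,Q): not NE [P2→S gives 7>4]
(A,R): not NE [P1→B gives 9>2; P2→S gives 7>6]
(A,S): NE
(B,P): not NE [P1→A gives 2>0; P2→R gives 9>8]
(B,Q): not NE [P1→A gives 5>4]
(B,R): NE
(B,S): not NE [P1→A gives 6>5; P2→R gives 9>3]

PSNE = {(A,S), (B,R)}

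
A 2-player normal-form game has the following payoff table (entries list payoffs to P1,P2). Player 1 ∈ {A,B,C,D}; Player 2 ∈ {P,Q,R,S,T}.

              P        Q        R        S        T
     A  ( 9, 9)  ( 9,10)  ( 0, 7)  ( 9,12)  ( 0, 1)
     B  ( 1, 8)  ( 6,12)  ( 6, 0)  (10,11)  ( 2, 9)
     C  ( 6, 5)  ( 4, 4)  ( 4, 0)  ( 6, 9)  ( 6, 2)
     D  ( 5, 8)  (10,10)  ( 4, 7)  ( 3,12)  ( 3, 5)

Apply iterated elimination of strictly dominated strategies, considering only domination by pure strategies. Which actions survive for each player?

Survivors P1:{A,B,D} P2:{Q,S}

P2 drop P (S beats it: A:12>9 B:11>8 C:9>5 D:12>8)
P2 drop R (Q beats it: A:10>7 B:12>0 C:4>0 D:10>7)
P2 drop T (Q beats it: A:10>1 B:12>9 C:4>2 D:10>5)
P1 drop C (A beats it: Q:9>4 S:9>6)
P1→{A,B,D} P2→{Q,S}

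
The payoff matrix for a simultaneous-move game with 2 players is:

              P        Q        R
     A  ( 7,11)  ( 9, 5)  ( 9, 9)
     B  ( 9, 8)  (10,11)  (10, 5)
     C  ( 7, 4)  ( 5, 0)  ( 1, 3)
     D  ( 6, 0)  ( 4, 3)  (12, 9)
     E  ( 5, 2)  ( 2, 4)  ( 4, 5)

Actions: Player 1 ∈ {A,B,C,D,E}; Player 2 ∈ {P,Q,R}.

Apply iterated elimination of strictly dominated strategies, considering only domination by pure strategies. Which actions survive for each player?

Survivors P1:{B,D} P2:{Q,R}

P1 drop A (B beats it: P:9>7 Q:10>9 R:10>9)
P1 drop C (B beats it: P:9>7 Q:10>5 R:10>1)
P1 drop E (B beats it: P:9>5 Q:10>2 R:10>4)
P2 drop P (Q beats it: B:11>8 D:3>0)
P1→{B,D} P2→{Q,R}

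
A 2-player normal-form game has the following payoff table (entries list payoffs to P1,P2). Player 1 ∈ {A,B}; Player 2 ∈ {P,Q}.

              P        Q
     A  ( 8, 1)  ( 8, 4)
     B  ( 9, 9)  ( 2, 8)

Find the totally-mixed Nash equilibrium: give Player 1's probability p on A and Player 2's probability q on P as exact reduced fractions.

P1 mixes 1/4 on A; P2 mixes 6/7 on P

P1 indiff ⇒ q·8+(1-q)·8 = q·9+(1-q)·2 ⇒ q(-1) = (1-q)(-6) ⇒ q = 6/7
P2 indiff ⇒ p·1+(1-p)·9 = p·4+(1-p)·8 ⇒ p(-3) = (1-p)(-1) ⇒ p = 1/4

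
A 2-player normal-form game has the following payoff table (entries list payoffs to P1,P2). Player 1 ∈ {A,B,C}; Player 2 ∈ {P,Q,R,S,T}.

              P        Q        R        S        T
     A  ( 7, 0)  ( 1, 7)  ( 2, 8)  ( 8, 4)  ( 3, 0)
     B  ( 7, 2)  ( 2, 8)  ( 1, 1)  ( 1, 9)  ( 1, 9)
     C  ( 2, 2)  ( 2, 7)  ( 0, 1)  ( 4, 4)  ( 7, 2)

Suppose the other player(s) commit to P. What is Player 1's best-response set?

u_1(A vs P) = 7
u_1(B vs P) = 7
u_1(C vs P) = 2
max payoff 7 at {A,B}

argmax u_1 = {A,B}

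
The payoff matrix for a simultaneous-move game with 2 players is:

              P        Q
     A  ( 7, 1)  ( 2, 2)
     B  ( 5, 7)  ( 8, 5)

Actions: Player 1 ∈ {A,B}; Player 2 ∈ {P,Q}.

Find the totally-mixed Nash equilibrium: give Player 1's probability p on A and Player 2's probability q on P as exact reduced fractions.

P1 mixes 2/3 on A; P2 mixes 3/4 on P

P1 indiff ⇒ q·7+(1-q)·2 = q·5+(1-q)·8 ⇒ q(2) = (1-q)(6) ⇒ q = 3/4
P2 indiff ⇒ p·1+(1-p)·7 = p·2+(1-p)·5 ⇒ p(-1) = (1-p)(-2) ⇒ p = 2/3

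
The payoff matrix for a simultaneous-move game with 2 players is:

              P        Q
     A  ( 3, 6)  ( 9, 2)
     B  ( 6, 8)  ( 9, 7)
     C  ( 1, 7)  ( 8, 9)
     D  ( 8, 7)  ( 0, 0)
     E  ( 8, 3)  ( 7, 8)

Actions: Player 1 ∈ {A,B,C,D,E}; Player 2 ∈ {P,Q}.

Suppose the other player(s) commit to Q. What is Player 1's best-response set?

P1 best: {A,B}

u_1(A vs Q) = 9
u_1(B vs Q) = 9
u_1(C vs Q) = 8
u_1(D vs Q) = 0
u_1(E vs Q) = 7
max payoff 9 at {A,B}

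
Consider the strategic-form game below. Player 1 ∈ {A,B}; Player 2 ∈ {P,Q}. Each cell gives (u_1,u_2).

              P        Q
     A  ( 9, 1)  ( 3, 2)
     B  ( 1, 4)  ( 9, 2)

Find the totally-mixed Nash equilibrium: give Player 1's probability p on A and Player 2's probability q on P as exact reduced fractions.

P1 indiff ⇒ q·9+(1-q)·3 = q·1+(1-q)·9 ⇒ q(8) = (1-q)(6) ⇒ q = 3/7
P2 indiff ⇒ p·1+(1-p)·4 = p·2+(1-p)·2 ⇒ p(-1) = (1-p)(-2) ⇒ p = 2/3

(p,q) = (2/3, 3/7)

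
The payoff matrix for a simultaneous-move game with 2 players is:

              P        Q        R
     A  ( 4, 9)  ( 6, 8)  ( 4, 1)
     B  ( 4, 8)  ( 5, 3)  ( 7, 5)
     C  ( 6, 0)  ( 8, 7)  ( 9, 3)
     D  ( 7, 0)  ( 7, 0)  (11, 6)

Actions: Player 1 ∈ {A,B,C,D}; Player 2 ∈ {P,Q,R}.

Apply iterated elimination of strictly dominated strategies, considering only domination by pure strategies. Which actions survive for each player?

IESDS → P1:{C,D} P2:{Q,R}

P1 drop A (C beats it: P:6>4 Q:8>6 R:9>4)
P1 drop B (C beats it: P:6>4 Q:8>5 R:9>7)
P2 drop P (R beats it: C:3>0 D:6>0)
P1→{C,D} P2→{Q,R}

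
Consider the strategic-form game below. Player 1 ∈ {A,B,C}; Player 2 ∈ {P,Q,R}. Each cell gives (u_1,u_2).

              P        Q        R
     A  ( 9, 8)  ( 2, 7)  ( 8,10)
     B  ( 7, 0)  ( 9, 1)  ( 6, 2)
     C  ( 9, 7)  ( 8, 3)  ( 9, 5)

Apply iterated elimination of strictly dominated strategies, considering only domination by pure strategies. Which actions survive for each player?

IESDS → P1:{A,C} P2:{P,R}

P2 drop Q (R beats it: A:10>7 B:2>1 C:5>3)
P1 drop B (A beats it: P:9>7 R:8>6)
P1→{A,C} P2→{P,R}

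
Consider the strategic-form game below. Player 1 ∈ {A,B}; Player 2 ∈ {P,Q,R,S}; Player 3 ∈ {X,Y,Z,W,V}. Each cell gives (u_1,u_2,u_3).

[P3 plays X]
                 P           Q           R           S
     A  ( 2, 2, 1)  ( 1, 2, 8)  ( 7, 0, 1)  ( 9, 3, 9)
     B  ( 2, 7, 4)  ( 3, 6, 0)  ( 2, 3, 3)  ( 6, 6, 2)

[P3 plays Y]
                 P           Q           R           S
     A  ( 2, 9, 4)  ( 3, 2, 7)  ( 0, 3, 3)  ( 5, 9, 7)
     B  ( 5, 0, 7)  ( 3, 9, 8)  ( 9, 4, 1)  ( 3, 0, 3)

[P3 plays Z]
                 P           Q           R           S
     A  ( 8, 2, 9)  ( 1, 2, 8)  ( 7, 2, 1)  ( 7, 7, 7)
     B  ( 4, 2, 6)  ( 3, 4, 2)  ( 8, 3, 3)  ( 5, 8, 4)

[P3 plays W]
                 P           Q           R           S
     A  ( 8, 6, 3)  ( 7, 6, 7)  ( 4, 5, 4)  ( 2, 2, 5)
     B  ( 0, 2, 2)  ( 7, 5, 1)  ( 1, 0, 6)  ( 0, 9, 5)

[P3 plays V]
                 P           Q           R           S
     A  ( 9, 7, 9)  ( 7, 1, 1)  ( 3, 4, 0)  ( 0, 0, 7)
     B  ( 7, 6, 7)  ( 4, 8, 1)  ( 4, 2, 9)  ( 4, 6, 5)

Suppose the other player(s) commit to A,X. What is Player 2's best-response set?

P2 best: {S}

u_2(P vs A,X) = 2
u_2(Q vs A,X) = 2
u_2(R vs A,X) = 0
u_2(S vs A,X) = 3
max payoff 3 at {S}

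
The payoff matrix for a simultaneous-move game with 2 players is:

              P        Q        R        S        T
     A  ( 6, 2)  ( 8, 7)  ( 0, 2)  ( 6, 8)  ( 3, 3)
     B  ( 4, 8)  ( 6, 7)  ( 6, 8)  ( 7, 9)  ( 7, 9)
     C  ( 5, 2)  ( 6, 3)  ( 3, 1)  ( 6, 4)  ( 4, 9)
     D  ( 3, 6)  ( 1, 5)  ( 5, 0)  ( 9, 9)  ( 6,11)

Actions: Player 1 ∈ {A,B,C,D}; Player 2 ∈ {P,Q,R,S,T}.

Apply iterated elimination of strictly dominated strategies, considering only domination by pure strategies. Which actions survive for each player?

P2 drop P (S beats it: A:8>2 B:9>8 C:4>2 D:9>6)
P2 drop Q (S beats it: A:8>7 B:9>7 C:4>3 D:9>5)
P1 drop A (B beats it: R:6>0 S:7>6 T:7>3)
P1 drop C (B beats it: R:6>3 S:7>6 T:7>4)
P2 drop R (S beats it: B:9>8 D:9>0)
P1→{B,D} P2→{S,T}

IESDS → P1:{B,D} P2:{S,T}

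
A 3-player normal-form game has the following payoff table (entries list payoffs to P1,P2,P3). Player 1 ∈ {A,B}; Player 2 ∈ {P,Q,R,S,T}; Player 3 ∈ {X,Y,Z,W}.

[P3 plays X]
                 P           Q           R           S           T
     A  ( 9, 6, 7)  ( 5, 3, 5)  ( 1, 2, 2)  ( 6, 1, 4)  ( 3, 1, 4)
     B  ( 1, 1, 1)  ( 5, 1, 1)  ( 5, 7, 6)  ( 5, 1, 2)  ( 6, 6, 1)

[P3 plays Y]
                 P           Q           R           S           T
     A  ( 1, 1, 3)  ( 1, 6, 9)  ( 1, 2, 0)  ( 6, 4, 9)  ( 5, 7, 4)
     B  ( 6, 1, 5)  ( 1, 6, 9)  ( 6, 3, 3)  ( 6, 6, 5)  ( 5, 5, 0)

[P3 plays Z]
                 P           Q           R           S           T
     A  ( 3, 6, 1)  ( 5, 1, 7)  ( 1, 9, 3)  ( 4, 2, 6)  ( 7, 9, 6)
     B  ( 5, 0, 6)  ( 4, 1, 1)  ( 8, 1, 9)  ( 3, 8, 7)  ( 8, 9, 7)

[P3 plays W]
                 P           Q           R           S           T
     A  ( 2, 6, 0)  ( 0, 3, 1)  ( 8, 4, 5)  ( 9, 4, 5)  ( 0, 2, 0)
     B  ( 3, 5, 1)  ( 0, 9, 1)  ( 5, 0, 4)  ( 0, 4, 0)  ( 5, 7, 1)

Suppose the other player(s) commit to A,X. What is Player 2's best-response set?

u_2(P vs A,X) = 6
u_2(Q vs A,X) = 3
u_2(R vs A,X) = 2
u_2(S vs A,X) = 1
u_2(T vs A,X) = 1
max payoff 6 at {P}

P2 best: {P}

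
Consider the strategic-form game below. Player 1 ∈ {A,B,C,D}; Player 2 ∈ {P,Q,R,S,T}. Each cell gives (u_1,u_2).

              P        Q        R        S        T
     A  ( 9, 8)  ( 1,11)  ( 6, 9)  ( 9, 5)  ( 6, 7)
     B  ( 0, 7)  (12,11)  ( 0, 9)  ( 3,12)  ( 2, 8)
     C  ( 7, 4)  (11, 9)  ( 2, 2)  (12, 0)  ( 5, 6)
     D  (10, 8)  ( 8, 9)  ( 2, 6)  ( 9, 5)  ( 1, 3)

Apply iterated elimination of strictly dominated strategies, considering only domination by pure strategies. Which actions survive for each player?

IESDS → P1:{B,C} P2:{Q,S}

P2 drop P (Q beats it: A:11>8 B:11>7 C:9>4 D:9>8)
P2 drop R (Q beats it: A:11>9 B:11>9 C:9>2 D:9>6)
P1 drop D (C beats it: Q:11>8 S:12>9 T:5>1)
P2 drop T (Q beats it: A:11>7 B:11>8 C:9>6)
P1 drop A (C beats it: Q:11>1 S:12>9)
P1→{B,C} P2→{Q,S}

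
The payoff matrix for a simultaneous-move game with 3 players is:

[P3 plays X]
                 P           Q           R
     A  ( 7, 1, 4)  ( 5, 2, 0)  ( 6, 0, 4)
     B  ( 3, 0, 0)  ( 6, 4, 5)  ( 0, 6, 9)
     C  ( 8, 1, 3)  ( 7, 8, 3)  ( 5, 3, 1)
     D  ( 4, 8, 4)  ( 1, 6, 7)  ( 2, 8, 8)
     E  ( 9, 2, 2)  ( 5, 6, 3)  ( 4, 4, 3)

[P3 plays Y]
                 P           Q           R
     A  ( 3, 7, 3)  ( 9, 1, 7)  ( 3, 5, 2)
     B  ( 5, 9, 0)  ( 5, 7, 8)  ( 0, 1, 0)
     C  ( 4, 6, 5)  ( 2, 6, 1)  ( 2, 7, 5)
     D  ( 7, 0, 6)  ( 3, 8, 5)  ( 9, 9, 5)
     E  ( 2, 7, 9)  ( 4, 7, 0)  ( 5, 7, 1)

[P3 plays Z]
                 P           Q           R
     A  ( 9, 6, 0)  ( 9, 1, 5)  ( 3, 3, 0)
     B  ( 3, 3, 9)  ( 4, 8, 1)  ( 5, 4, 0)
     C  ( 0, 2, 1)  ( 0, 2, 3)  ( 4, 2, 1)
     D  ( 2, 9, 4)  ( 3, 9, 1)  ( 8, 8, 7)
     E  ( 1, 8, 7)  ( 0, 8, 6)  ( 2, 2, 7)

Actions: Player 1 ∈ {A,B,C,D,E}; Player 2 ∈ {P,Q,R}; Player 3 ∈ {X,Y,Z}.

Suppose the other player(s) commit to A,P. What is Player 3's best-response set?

u_3(X vs A,P) = 4
u_3(Y vs A,P) = 3
u_3(Z vs A,P) = 0
max payoff 4 at {X}

P3 best: {X}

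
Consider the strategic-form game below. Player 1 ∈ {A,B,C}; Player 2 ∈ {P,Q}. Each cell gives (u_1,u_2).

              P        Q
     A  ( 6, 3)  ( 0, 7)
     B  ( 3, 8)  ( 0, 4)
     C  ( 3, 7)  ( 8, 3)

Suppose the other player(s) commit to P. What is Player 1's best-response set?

u_1(A vs P) = 6
u_1(B vs P) = 3
u_1(C vs P) = 3
max payoff 6 at {A}

BR_1 = {A}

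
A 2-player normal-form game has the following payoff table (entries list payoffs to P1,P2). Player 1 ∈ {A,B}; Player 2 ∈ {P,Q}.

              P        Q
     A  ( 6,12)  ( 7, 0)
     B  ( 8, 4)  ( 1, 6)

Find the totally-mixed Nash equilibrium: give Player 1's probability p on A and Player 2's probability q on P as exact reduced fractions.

(p,q) = (1/7, 3/4)

P1 indiff ⇒ q·6+(1-q)·7 = q·8+(1-q)·1 ⇒ q(-2) = (1-q)(-6) ⇒ q = 3/4
P2 indiff ⇒ p·12+(1-p)·4 = p·0+(1-p)·6 ⇒ p(12) = (1-p)(2) ⇒ p = 1/7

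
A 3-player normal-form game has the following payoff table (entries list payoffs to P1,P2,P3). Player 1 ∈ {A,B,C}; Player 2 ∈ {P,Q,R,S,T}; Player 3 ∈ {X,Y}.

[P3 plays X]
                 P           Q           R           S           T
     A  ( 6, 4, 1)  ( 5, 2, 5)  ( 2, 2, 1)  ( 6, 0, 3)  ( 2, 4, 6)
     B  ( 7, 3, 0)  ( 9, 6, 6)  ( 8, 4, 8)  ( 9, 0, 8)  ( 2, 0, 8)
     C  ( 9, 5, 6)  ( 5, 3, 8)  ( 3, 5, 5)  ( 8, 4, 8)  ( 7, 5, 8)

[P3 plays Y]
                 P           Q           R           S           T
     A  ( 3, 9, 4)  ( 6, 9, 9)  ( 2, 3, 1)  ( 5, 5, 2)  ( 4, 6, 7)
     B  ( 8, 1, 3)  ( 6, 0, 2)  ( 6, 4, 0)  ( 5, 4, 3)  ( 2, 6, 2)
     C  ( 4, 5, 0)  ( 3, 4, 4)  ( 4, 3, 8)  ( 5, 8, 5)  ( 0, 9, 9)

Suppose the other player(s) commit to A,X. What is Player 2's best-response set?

u_2(P vs A,X) = 4
u_2(Q vs A,X) = 2
u_2(R vs A,X) = 2
u_2(S vs A,X) = 0
u_2(T vs A,X) = 4
max payoff 4 at {P,T}

P2 best: {P,T}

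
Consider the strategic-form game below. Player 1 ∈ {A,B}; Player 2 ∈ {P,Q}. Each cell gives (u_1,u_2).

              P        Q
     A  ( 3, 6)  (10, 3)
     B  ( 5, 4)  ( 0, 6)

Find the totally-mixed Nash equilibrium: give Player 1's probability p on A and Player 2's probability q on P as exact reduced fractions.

P1 indiff ⇒ q·3+(1-q)·10 = q·5+(1-q)·0 ⇒ q(-2) = (1-q)(-10) ⇒ q = 5/6
P2 indiff ⇒ p·6+(1-p)·4 = p·3+(1-p)·6 ⇒ p(3) = (1-p)(2) ⇒ p = 2/5

P1 mixes 2/5 on A; P2 mixes 5/6 on P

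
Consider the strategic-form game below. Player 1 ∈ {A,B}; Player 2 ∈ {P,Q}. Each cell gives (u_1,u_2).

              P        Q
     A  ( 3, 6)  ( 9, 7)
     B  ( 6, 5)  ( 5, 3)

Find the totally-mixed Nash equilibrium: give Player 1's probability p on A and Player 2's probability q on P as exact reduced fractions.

P1 indiff ⇒ q·3+(1-q)·9 = q·6+(1-q)·5 ⇒ q(-3) = (1-q)(-4) ⇒ q = 4/7
P2 indiff ⇒ p·6+(1-p)·5 = p·7+(1-p)·3 ⇒ p(-1) = (1-p)(-2) ⇒ p = 2/3

(p,q) = (2/3, 4/7)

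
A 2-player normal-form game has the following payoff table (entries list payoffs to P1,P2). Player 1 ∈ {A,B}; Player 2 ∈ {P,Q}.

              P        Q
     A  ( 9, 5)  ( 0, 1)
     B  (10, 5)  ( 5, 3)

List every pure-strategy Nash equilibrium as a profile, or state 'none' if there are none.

(A,P): not NE [P1→B gives 10>9]
(A,Q): not NE [P1→B gives 5>0; P2→P gives 5>1]
(B,P): NE
(B,Q): not NE [P2→P gives 5>3]

Nash profiles: (B,P)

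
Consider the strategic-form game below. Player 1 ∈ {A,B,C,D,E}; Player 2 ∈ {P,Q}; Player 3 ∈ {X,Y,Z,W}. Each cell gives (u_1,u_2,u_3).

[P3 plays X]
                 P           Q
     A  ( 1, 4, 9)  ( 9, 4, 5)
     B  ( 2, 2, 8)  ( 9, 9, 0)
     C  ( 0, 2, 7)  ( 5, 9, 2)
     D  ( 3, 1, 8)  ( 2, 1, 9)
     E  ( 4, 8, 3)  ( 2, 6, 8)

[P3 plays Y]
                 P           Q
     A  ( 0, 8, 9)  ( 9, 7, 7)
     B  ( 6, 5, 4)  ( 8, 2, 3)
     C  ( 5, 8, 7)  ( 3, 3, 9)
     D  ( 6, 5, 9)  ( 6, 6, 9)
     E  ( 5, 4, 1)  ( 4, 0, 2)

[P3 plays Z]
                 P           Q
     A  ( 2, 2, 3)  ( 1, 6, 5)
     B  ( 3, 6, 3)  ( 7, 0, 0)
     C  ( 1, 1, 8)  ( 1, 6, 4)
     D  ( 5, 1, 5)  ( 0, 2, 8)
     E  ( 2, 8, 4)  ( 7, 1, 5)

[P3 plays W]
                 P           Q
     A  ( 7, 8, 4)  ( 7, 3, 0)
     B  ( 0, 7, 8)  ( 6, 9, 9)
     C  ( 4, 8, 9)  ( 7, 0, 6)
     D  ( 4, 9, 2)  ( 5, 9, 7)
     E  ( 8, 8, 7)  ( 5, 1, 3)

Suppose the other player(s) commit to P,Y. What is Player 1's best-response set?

argmax u_1 = {B,D}

u_1(A vs P,Y) = 0
u_1(B vs P,Y) = 6
u_1(C vs P,Y) = 5
u_1(D vs P,Y) = 6
u_1(E vs P,Y) = 5
max payoff 6 at {B,D}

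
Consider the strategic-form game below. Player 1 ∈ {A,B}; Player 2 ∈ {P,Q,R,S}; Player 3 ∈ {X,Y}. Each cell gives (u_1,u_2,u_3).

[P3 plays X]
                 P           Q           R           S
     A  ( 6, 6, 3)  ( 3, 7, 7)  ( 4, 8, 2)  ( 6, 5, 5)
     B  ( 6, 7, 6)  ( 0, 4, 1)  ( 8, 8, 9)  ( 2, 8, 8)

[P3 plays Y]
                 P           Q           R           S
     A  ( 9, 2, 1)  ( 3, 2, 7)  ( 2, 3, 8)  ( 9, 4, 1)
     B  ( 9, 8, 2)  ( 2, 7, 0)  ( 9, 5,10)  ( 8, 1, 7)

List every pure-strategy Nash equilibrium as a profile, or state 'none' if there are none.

Equilibria: none

(A,P,X): not NE [P2→R gives 8>6]
(A,P,Y): not NE [P2→S gives 4>2; P3→X gives 3>1]
(A,Q,X): not NE [P2→R gives 8>7]
(A,Q,Y): not NE [P2→S gives 4>2]
(A,R,X): not NE [P1→B gives 8>4; P3→Y gives 8>2]
(A,R,Y): not NE [P1→B gives 9>2; P2→S gives 4>3]
(A,S,X): not NE [P2→R gives 8>5]
(A,S,Y): not NE [P3→X gives 5>1]
(B,P,X): not NE [P2→S gives 8>7]
(B,P,Y): not NE [P3→X gives 6>2]
(B,Q,X): not NE [P1→A gives 3>0; P2→S gives 8>4]
(B,Q,Y): not NE [P1→A gives 3>2; P2→P gives 8>7; P3→X gives 1>0]
(B,R,X): not NE [P3→Y gives 10>9]
(B,R,Y): not NE [P2→P gives 8>5]
(B,S,X): not NE [P1→A gives 6>2]
(B,S,Y): not NE [P1→A gives 9>8; P2→P gives 8>1; P3→X gives 8>7]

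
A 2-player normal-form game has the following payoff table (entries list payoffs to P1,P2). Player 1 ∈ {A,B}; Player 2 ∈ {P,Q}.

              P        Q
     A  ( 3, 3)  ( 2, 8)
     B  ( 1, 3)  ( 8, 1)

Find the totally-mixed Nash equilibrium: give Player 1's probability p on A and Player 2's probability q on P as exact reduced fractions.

P1 indiff ⇒ q·3+(1-q)·2 = q·1+(1-q)·8 ⇒ q(2) = (1-q)(6) ⇒ q = 3/4
P2 indiff ⇒ p·3+(1-p)·3 = p·8+(1-p)·1 ⇒ p(-5) = (1-p)(-2) ⇒ p = 2/7

(p,q) = (2/7, 3/4)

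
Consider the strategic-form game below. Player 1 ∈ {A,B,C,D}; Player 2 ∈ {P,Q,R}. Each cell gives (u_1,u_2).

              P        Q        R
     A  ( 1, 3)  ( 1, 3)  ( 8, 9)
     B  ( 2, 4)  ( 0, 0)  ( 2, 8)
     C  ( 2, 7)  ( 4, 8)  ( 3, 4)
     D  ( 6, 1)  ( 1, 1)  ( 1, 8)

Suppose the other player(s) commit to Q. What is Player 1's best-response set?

u_1(A vs Q) = 1
u_1(B vs Q) = 0
u_1(C vs Q) = 4
u_1(D vs Q) = 1
max payoff 4 at {C}

P1 best: {C}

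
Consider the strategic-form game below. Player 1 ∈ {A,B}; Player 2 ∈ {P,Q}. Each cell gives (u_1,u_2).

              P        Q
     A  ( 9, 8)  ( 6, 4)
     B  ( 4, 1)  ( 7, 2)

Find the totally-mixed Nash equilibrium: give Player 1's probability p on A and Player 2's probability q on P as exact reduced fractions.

p=1/5, q=1/6

P1 indiff ⇒ q·9+(1-q)·6 = q·4+(1-q)·7 ⇒ q(5) = (1-q)(1) ⇒ q = 1/6
P2 indiff ⇒ p·8+(1-p)·1 = p·4+(1-p)·2 ⇒ p(4) = (1-p)(1) ⇒ p = 1/5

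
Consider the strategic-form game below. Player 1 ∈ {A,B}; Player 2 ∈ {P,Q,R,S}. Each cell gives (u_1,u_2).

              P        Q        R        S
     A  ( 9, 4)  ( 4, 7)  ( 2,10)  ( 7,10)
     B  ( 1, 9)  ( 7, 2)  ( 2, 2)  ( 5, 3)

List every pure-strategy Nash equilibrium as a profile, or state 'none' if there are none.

PSNE = {(A,R), (A,S)}

(A,P): not NE [P2→S gives 10>4]
(A,Q): not NE [P1→B gives 7>4; P2→S gives 10>7]
(A,R): NE
(A,S): NE
(B,P): not NE [P1→A gives 9>1]
(B,Q): not NE [P2→P gives 9>2]
(B,R): not NE [P2→P gives 9>2]
(B,S): not NE [P1→A gives 7>5; P2→P gives 9>3]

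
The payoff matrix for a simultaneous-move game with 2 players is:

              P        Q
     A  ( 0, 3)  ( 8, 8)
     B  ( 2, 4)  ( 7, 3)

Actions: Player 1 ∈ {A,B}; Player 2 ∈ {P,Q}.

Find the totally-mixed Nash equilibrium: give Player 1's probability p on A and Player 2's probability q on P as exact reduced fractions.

P1 indiff ⇒ q·0+(1-q)·8 = q·2+(1-q)·7 ⇒ q(-2) = (1-q)(-1) ⇒ q = 1/3
P2 indiff ⇒ p·3+(1-p)·4 = p·8+(1-p)·3 ⇒ p(-5) = (1-p)(-1) ⇒ p = 1/6

P1 mixes 1/6 on A; P2 mixes 1/3 on P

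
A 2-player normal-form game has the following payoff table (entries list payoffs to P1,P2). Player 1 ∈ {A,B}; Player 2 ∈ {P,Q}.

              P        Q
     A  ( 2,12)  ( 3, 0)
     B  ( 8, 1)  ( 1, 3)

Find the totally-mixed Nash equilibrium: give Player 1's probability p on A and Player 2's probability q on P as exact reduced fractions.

(p,q) = (1/7, 1/4)

P1 indiff ⇒ q·2+(1-q)·3 = q·8+(1-q)·1 ⇒ q(-6) = (1-q)(-2) ⇒ q = 1/4
P2 indiff ⇒ p·12+(1-p)·1 = p·0+(1-p)·3 ⇒ p(12) = (1-p)(2) ⇒ p = 1/7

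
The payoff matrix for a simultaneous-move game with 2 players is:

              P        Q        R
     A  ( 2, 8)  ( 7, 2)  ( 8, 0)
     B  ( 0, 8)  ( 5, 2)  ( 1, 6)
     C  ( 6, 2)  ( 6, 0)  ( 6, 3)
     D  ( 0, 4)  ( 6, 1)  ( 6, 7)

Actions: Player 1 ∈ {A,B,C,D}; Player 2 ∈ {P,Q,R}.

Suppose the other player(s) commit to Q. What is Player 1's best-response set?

P1 best: {A}

u_1(A vs Q) = 7
u_1(B vs Q) = 5
u_1(C vs Q) = 6
u_1(D vs Q) = 6
max payoff 7 at {A}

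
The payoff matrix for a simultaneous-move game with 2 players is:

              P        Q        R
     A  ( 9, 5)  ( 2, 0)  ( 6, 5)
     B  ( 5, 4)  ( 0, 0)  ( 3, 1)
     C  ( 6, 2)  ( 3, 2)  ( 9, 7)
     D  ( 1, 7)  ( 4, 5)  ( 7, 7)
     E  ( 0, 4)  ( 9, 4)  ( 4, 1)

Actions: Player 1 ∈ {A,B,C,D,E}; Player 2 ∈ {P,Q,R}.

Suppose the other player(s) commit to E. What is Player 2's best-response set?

P2 best: {P,Q}

u_2(P vs E) = 4
u_2(Q vs E) = 4
u_2(R vs E) = 1
max payoff 4 at {P,Q}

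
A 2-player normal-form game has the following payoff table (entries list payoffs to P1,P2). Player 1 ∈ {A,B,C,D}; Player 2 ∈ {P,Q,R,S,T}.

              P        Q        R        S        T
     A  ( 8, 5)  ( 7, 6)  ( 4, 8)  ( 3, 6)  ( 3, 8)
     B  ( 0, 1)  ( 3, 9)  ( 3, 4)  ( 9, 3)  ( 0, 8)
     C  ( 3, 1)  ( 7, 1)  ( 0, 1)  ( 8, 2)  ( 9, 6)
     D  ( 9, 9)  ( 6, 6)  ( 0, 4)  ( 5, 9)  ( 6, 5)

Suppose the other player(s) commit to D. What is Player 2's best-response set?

P2 best: {P,S}

u_2(P vs D) = 9
u_2(Q vs D) = 6
u_2(R vs D) = 4
u_2(S vs D) = 9
u_2(T vs D) = 5
max payoff 9 at {P,S}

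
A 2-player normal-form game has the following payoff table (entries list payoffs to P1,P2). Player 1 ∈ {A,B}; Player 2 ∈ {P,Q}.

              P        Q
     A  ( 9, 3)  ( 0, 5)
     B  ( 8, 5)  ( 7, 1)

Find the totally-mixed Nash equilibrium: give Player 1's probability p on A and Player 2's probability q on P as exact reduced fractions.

P1 indiff ⇒ q·9+(1-q)·0 = q·8+(1-q)·7 ⇒ q(1) = (1-q)(7) ⇒ q = 7/8
P2 indiff ⇒ p·3+(1-p)·5 = p·5+(1-p)·1 ⇒ p(-2) = (1-p)(-4) ⇒ p = 2/3

P1 mixes 2/3 on A; P2 mixes 7/8 on P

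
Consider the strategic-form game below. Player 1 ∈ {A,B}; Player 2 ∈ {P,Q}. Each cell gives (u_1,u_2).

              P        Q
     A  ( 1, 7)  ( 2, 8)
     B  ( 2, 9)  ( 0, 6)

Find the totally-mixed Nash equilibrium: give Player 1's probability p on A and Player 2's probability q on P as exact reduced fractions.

(p,q) = (3/4, 2/3)

P1 indiff ⇒ q·1+(1-q)·2 = q·2+(1-q)·0 ⇒ q(-1) = (1-q)(-2) ⇒ q = 2/3
P2 indiff ⇒ p·7+(1-p)·9 = p·8+(1-p)·6 ⇒ p(-1) = (1-p)(-3) ⇒ p = 3/4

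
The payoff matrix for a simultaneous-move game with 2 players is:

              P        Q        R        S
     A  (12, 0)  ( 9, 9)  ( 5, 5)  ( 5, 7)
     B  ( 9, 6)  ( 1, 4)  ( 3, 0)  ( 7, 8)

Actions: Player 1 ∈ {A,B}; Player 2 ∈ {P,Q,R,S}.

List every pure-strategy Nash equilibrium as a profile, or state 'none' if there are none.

(A,P): not NE [P2→Q gives 9>0]
(A,Q): NE
(A,R): not NE [P2→Q gives 9>5]
(A,S): not NE [P1→B gives 7>5; P2→Q gives 9>7]
(B,P): not NE [P1→A gives 12>9; P2→S gives 8>6]
(B,Q): not NE [P1→A gives 9>1; P2→S gives 8>4]
(B,R): not NE [P1→A gives 5>3; P2→S gives 8>0]
(B,S): NE

NE set: (A,Q), (B,S)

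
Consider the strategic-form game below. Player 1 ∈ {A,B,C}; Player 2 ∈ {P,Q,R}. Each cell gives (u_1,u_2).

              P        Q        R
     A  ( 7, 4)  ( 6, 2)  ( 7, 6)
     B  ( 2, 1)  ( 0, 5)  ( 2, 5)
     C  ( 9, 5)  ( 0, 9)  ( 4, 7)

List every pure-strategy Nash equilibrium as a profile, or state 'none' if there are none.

(A,P): not NE [P1→C gives 9>7; P2→R gives 6>4]
(A,Q): not NE [P2→R gives 6>2]
(A,R): NE
(B,P): not NE [P1→C gives 9>2; P2→R gives 5>1]
(B,Q): not NE [P1→A gives 6>0]
(B,R): not NE [P1→A gives 7>2]
(C,P): not NE [P2→Q gives 9>5]
(C,Q): not NE [P1→A gives 6>0]
(C,R): not NE [P1→A gives 7>4; P2→Q gives 9>7]

PSNE = {(A,R)}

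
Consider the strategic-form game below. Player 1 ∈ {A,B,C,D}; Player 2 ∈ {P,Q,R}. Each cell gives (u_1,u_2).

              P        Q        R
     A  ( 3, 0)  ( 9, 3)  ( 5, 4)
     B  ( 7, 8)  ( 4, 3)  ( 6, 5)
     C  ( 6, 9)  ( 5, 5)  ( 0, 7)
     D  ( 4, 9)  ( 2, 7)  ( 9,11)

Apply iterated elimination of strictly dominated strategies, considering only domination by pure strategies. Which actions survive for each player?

P2 drop Q (R beats it: A:4>3 B:5>3 C:7>5 D:11>7)
P1 drop A (B beats it: P:7>3 R:6>5)
P1 drop C (B beats it: P:7>6 R:6>0)
P1→{B,D} P2→{P,R}

IESDS → P1:{B,D} P2:{P,R}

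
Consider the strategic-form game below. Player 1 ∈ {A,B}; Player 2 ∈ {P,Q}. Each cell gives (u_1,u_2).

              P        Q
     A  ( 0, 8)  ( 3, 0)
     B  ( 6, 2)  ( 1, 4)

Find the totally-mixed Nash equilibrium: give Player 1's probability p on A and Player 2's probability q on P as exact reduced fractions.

P1 indiff ⇒ q·0+(1-q)·3 = q·6+(1-q)·1 ⇒ q(-6) = (1-q)(-2) ⇒ q = 1/4
P2 indiff ⇒ p·8+(1-p)·2 = p·0+(1-p)·4 ⇒ p(8) = (1-p)(2) ⇒ p = 1/5

p=1/5, q=1/4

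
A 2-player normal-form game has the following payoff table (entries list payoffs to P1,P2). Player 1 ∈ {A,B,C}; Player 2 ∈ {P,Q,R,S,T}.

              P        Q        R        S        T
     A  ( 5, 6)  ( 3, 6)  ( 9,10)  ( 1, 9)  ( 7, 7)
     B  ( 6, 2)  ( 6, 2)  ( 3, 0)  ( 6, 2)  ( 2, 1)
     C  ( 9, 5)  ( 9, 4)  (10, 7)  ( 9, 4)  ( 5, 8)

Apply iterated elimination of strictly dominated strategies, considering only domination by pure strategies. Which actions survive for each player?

P1 drop B (C beats it: P:9>6 Q:9>6 R:10>3 S:9>6 T:5>2)
P2 drop P (R beats it: A:10>6 C:7>5)
P2 drop Q (R beats it: A:10>6 C:7>4)
P2 drop S (R beats it: A:10>9 C:7>4)
P1→{A,C} P2→{R,T}

Remaining: P1:{A,C} P2:{R,T}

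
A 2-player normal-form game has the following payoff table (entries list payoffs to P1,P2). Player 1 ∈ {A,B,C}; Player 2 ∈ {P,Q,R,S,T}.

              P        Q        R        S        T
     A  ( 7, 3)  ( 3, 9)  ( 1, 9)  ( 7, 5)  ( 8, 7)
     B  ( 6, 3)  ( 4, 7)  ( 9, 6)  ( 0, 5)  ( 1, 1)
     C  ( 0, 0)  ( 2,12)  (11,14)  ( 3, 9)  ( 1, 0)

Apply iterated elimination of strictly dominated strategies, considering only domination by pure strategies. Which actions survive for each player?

P2 drop P (Q beats it: A:9>3 B:7>3 C:12>0)
P2 drop S (Q beats it: A:9>5 B:7>5 C:12>9)
P2 drop T (Q beats it: A:9>7 B:7>1 C:12>0)
P1 drop A (B beats it: Q:4>3 R:9>1)
P1→{B,C} P2→{Q,R}

Remaining: P1:{B,C} P2:{Q,R}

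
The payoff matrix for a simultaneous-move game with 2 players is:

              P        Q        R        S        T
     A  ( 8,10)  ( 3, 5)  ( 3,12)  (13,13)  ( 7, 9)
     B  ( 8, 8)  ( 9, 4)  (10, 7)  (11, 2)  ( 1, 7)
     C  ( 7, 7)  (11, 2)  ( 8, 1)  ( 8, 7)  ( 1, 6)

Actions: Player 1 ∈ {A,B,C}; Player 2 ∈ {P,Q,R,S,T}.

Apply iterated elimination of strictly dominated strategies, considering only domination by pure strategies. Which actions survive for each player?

Remaining: P1:{A,B} P2:{P,R,S}

P2 drop Q (P beats it: A:10>5 B:8>4 C:7>2)
P2 drop T (P beats it: A:10>9 B:8>7 C:7>6)
P1 drop C (B beats it: P:8>7 R:10>8 S:11>8)
P1→{A,B} P2→{P,R,S}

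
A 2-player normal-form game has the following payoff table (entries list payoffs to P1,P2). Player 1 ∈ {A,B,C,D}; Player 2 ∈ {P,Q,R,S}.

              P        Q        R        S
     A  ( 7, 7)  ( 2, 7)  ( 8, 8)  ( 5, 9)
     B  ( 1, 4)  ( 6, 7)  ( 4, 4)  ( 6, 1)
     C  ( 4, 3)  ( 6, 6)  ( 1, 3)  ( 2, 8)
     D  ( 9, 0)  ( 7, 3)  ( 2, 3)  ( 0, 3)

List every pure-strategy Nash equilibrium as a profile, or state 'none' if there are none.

PSNE = {(D,Q)}

(A,P): not NE [P1→D gives 9>7; P2→S gives 9>7]
(A,Q): not NE [P1→D gives 7>2; P2→S gives 9>7]
(A,R): not NE [P2→S gives 9>8]
(A,S): not NE [P1→B gives 6>5]
(B,P): not NE [P1→D gives 9>1; P2→Q gives 7>4]
(B,Q): not NE [P1→D gives 7>6]
(B,R): not NE [P1→A gives 8>4; P2→Q gives 7>4]
(B,S): not NE [P2→Q gives 7>1]
(C,P): not NE [P1→D gives 9>4; P2→S gives 8>3]
(C,Q): not NE [P1→D gives 7>6; P2→S gives 8>6]
(C,R): not NE [P1→A gives 8>1; P2→S gives 8>3]
(C,S): not NE [P1→B gives 6>2]
(D,P): not NE [P2→S gives 3>0]
(D,Q): NE
(D,R): not NE [P1→A gives 8>2]
(D,S): not NE [P1→B gives 6>0]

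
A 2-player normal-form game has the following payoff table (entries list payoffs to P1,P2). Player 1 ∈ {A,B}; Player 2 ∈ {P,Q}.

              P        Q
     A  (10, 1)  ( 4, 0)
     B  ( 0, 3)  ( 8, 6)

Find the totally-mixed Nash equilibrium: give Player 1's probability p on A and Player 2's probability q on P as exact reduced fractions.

P1 mixes 3/4 on A; P2 mixes 2/7 on P

P1 indiff ⇒ q·10+(1-q)·4 = q·0+(1-q)·8 ⇒ q(10) = (1-q)(4) ⇒ q = 2/7
P2 indiff ⇒ p·1+(1-p)·3 = p·0+(1-p)·6 ⇒ p(1) = (1-p)(3) ⇒ p = 3/4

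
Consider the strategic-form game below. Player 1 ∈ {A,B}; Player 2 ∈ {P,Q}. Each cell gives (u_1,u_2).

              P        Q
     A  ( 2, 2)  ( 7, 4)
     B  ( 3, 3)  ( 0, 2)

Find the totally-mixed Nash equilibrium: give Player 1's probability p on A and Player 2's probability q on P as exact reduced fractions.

P1 indiff ⇒ q·2+(1-q)·7 = q·3+(1-q)·0 ⇒ q(-1) = (1-q)(-7) ⇒ q = 7/8
P2 indiff ⇒ p·2+(1-p)·3 = p·4+(1-p)·2 ⇒ p(-2) = (1-p)(-1) ⇒ p = 1/3

(p,q) = (1/3, 7/8)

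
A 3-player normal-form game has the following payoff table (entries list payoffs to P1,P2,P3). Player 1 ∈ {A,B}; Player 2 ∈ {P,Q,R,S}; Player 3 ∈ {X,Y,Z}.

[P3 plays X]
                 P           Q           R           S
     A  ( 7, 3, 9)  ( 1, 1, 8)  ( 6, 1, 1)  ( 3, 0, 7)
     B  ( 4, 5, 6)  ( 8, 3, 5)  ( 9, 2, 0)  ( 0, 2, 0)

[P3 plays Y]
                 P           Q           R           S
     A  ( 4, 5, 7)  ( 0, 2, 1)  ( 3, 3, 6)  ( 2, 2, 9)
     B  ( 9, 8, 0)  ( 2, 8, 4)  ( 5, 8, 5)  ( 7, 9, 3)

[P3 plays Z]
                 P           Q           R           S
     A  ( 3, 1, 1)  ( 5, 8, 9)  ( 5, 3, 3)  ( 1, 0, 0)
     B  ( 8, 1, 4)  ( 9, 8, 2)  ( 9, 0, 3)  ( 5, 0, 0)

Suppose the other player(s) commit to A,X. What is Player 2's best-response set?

u_2(P vs A,X) = 3
u_2(Q vs A,X) = 1
u_2(R vs A,X) = 1
u_2(S vs A,X) = 0
max payoff 3 at {P}

P2 best: {P}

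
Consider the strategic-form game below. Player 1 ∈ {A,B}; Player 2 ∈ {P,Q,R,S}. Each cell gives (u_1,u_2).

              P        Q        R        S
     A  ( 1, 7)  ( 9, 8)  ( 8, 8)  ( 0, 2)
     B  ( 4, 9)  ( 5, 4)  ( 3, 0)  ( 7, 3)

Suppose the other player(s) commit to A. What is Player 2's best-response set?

argmax u_2 = {Q,R}

u_2(P vs A) = 7
u_2(Q vs A) = 8
u_2(R vs A) = 8
u_2(S vs A) = 2
max payoff 8 at {Q,R}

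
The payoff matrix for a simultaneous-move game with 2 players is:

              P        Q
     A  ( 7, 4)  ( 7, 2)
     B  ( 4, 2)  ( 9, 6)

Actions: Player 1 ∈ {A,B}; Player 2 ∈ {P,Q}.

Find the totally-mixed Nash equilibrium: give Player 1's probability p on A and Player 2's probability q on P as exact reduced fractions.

P1 indiff ⇒ q·7+(1-q)·7 = q·4+(1-q)·9 ⇒ q(3) = (1-q)(2) ⇒ q = 2/5
P2 indiff ⇒ p·4+(1-p)·2 = p·2+(1-p)·6 ⇒ p(2) = (1-p)(4) ⇒ p = 2/3

p=2/3, q=2/5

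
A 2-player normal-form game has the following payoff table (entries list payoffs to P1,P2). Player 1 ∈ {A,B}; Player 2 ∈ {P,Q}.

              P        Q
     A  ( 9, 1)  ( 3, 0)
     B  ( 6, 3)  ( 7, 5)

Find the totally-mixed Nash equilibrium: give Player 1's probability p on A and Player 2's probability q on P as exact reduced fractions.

P1 indiff ⇒ q·9+(1-q)·3 = q·6+(1-q)·7 ⇒ q(3) = (1-q)(4) ⇒ q = 4/7
P2 indiff ⇒ p·1+(1-p)·3 = p·0+(1-p)·5 ⇒ p(1) = (1-p)(2) ⇒ p = 2/3

(p,q) = (2/3, 4/7)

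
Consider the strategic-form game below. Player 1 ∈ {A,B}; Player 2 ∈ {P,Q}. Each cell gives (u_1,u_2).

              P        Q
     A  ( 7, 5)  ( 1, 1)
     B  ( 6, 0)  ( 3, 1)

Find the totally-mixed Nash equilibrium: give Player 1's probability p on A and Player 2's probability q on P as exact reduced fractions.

P1 indiff ⇒ q·7+(1-q)·1 = q·6+(1-q)·3 ⇒ q(1) = (1-q)(2) ⇒ q = 2/3
P2 indiff ⇒ p·5+(1-p)·0 = p·1+(1-p)·1 ⇒ p(4) = (1-p)(1) ⇒ p = 1/5

P1 mixes 1/5 on A; P2 mixes 2/3 on P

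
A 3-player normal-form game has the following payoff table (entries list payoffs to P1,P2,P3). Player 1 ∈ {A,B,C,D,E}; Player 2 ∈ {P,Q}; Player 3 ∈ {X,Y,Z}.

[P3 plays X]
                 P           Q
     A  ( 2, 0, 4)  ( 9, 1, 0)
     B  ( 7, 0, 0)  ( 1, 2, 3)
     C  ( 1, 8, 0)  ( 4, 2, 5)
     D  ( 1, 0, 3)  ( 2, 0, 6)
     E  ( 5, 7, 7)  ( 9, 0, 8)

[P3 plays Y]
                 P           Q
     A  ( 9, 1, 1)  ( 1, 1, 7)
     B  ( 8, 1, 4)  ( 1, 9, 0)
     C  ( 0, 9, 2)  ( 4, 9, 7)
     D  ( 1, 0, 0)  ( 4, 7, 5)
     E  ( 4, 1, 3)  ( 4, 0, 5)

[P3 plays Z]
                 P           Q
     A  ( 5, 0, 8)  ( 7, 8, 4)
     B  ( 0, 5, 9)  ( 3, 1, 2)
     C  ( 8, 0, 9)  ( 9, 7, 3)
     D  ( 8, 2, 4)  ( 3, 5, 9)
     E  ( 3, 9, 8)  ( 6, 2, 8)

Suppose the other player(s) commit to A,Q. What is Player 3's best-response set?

u_3(X vs A,Q) = 0
u_3(Y vs A,Q) = 7
u_3(Z vs A,Q) = 4
max payoff 7 at {Y}

P3 best: {Y}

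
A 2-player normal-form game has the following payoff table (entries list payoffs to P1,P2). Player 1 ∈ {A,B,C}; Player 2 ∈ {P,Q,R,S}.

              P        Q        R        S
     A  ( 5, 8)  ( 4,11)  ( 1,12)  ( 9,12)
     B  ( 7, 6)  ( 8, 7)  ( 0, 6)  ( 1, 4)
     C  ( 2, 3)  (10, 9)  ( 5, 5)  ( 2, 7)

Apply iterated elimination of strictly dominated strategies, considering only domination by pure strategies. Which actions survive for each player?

P2 drop P (Q beats it: A:11>8 B:7>6 C:9>3)
P1 drop B (C beats it: Q:10>8 R:5>0 S:2>1)
P1→{A,C} P2→{Q,R,S}

Remaining: P1:{A,C} P2:{Q,R,S}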